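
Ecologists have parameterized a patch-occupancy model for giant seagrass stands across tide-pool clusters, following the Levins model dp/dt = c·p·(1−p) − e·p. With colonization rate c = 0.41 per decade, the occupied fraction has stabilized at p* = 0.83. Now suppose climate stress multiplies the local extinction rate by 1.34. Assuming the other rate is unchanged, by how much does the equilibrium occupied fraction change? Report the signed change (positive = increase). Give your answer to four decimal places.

-0.0578

Balance c(1−p*) = e gives e = 0.41×(1 − 0.83000) = 0.06970.
New p* = 1 − e/c = 1 − 0.09340/0.41000 = 0.77220.
Δp* = 0.77220 − 0.83000 = -0.05780.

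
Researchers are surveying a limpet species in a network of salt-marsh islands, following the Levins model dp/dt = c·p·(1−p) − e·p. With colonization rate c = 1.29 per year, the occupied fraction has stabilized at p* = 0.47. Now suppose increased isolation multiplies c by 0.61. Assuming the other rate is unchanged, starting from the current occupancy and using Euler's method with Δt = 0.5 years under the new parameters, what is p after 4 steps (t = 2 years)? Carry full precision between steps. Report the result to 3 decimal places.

0.304

Balance c(1−p*) = e gives e = 1.29×(1 − 0.47000) = 0.68370.
Starting from p₀ = 0.47000; update p ← p + (dp/dt)·Δt with the new parameters.
t = 0.5: p = 0.47000 + (-0.06266) = 0.40734
t = 1: p = 0.40734 + (-0.04426) = 0.36307
t = 1.5: p = 0.36307 + (-0.03313) = 0.32994
t = 2: p = 0.32994 + (-0.02581) = 0.30414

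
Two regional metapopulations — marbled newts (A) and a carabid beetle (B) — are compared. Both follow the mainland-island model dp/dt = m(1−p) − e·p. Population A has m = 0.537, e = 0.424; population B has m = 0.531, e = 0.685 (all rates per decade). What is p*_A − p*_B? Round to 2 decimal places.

A: p*_A = m/(m+e) = 0.537/0.9610 = 0.5588.
B: p*_B = 0.531/1.2160 = 0.4367.
p*_A − p*_B = 0.5588 − 0.4367 = 0.1221.

0.12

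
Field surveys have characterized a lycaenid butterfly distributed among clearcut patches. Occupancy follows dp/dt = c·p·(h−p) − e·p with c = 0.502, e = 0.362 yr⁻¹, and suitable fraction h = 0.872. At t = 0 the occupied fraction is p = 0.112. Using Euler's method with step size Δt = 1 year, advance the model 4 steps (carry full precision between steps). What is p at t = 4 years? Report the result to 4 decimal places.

Update rule: p ← p + [c·p·(h−p) − e·p]·Δt with Δt = 1.
p: 0.11200 → 0.11419  (Δp = +0.00219)
p: 0.11419 → 0.11629  (Δp = +0.00210)
p: 0.11629 → 0.11831  (Δp = +0.00202)
p: 0.11831 → 0.12024  (Δp = +0.00193)

0.1202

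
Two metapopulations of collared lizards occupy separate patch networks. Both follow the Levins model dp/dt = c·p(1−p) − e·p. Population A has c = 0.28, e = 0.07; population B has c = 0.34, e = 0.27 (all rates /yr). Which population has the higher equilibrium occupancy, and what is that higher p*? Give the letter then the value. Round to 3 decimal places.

A, 0.750

A: p*_A = 1 − 0.07/0.28 = 0.7500.
B: p*_B = 1 − 0.27/0.34 = 0.2059.
A is higher at 0.7500.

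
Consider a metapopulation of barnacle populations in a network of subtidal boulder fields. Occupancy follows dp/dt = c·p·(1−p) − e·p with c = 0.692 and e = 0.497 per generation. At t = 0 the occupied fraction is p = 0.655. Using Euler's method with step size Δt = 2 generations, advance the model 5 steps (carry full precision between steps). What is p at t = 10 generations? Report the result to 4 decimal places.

0.2859

Update rule: p ← p + [c·p·(1−p) − e·p]·Δt with Δt = 2.
  1  |  dp/dt·Δt = -0.338321  |  p_1 = 0.316679
  2  |  dp/dt·Δt = -0.015291  |  p_2 = 0.301389
  3  |  dp/dt·Δt = -0.008174  |  p_3 = 0.293214
  4  |  dp/dt·Δt = -0.004635  |  p_4 = 0.288579
  5  |  dp/dt·Δt = -0.002711  |  p_5 = 0.285868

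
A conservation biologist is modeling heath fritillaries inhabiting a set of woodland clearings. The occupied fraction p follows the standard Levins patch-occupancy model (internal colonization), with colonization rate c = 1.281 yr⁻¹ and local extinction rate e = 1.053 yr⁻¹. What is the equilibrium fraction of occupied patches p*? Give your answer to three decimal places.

0.178

At equilibrium, colonization balances extinction: c·p*·(1−p*) = e·p*.
So p* = 1 − e/c = 1 − 1.053/1.281 = 1 − 0.8220 = 0.1780.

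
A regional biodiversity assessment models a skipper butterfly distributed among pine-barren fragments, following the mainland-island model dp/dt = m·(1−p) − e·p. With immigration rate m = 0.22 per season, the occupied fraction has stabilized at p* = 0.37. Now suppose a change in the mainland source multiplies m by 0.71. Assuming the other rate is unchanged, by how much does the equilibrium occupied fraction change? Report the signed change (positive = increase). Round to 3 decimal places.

-0.076

Balance m(1−p*) = e·p* gives e = m(1−p*)/p* = 0.22×0.63000/0.37000 = 0.37459.
New p* = m/(m+e) = 0.15620/(0.15620+0.37459) = 0.29428.
Δp* = 0.29428 − 0.37000 = -0.07572.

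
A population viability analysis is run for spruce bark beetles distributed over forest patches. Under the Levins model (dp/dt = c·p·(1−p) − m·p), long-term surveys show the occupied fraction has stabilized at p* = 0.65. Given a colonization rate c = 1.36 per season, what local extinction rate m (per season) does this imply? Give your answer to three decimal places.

At equilibrium c(1−p*) = m.
m = 1.36 × (1 − 0.65) = 1.36 × 0.3500 = 0.4760.

0.476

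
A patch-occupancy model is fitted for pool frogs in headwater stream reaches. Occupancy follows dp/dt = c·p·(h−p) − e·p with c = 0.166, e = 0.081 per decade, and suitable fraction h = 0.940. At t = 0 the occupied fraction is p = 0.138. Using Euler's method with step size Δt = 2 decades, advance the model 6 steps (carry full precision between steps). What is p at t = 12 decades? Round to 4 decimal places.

0.2334

Update rule: p ← p + [c·p·(h−p) − e·p]·Δt with Δt = 2.
p: 0.13800 → 0.15239  (Δp = +0.01439)
p: 0.15239 → 0.16755  (Δp = +0.01516)
p: 0.16755 → 0.18337  (Δp = +0.01583)
p: 0.18337 → 0.19973  (Δp = +0.01636)
p: 0.19973 → 0.21646  (Δp = +0.01673)
p: 0.21646 → 0.23339  (Δp = +0.01693)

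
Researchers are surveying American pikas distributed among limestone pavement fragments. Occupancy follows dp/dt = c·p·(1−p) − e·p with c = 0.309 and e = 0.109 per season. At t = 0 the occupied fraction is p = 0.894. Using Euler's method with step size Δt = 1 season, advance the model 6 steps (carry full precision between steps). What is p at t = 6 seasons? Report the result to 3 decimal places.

Update rule: p ← p + [c·p·(1−p) − e·p]·Δt with Δt = 1.
t = 1: p = 0.89400 + (-0.06816) = 0.82584
t = 2: p = 0.82584 + (-0.04557) = 0.78026
t = 3: p = 0.78026 + (-0.03207) = 0.74819
t = 4: p = 0.74819 + (-0.02334) = 0.72486
t = 5: p = 0.72486 + (-0.01738) = 0.70747
t = 6: p = 0.70747 + (-0.01317) = 0.69431

0.694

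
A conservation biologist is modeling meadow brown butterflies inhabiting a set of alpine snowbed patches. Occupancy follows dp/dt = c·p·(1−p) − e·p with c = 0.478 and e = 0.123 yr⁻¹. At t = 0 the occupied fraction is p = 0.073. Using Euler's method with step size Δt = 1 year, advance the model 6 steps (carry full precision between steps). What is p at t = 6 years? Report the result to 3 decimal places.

0.322

Update rule: p ← p + [c·p·(1−p) − e·p]·Δt with Δt = 1.
  1  |  dp/dt·Δt = +0.023368  |  p_1 = 0.096368
  2  |  dp/dt·Δt = +0.029771  |  p_2 = 0.126139
  3  |  dp/dt·Δt = +0.037174  |  p_3 = 0.163313
  4  |  dp/dt·Δt = +0.045227  |  p_4 = 0.208540
  5  |  dp/dt·Δt = +0.053244  |  p_5 = 0.261785
  6  |  dp/dt·Δt = +0.060176  |  p_6 = 0.321960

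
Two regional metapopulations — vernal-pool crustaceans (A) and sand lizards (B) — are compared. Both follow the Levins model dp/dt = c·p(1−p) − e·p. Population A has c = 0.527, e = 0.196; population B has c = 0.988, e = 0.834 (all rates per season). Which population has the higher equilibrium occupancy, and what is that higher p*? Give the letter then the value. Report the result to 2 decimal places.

A: p*_A = 1 − 0.196/0.527 = 0.6281.
B: p*_B = 1 − 0.834/0.988 = 0.1559.
A is higher at 0.6281.

A, 0.63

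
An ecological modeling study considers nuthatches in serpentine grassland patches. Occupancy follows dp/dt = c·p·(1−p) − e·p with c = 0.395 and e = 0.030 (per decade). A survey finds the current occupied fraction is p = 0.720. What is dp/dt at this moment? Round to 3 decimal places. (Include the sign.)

0.058

Colonization term: c·p·(1−p) = 0.395×0.720×0.2800 = 0.07963.
Extinction term: e·p = 0.02160.
dp/dt = 0.07963 − 0.02160 = 0.05803.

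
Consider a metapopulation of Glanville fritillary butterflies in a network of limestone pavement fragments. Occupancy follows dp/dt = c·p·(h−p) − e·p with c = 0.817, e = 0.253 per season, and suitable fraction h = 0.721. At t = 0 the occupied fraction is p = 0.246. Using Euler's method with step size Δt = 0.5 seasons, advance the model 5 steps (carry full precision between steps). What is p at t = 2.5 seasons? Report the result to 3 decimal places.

0.321

Update rule: p ← p + [c·p·(h−p) − e·p]·Δt with Δt = 0.5.
p: 0.24600 → 0.26261  (Δp = +0.01661)
p: 0.26261 → 0.27857  (Δp = +0.01595)
p: 0.27857 → 0.29368  (Δp = +0.01511)
p: 0.29368 → 0.30779  (Δp = +0.01411)
p: 0.30779 → 0.32081  (Δp = +0.01302)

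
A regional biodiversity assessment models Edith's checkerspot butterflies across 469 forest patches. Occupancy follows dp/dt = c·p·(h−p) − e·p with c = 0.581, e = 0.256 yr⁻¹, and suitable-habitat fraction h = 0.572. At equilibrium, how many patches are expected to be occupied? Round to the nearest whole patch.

62

p* = h − e/c = 0.572 − 0.4406 = 0.1314.
Expected occupied patches = N × p* = 469 × 0.1314 = 61.62 ≈ 62.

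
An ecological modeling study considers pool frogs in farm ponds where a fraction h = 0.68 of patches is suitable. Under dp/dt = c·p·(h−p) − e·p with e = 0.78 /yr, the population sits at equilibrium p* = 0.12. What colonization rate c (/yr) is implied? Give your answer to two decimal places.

1.39

At equilibrium c(h−p*) = e, so c = e/(h−p*).
c = 0.78/(0.68 − 0.12) = 0.78/0.5600 = 1.3929.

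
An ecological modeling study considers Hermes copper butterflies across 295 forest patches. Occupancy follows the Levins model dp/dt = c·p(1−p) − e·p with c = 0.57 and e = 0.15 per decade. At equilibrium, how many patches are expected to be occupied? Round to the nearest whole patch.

p* = 1 − e/c = 1 − 0.15/0.57 = 0.7368.
Expected occupied patches = N × p* = 295 × 0.7368 = 217.37 ≈ 217.

217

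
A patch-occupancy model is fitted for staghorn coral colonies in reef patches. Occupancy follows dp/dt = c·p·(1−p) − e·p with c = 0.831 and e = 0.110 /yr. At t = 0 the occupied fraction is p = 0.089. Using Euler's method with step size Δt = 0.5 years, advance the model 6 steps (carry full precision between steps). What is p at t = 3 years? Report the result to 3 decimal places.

Update rule: p ← p + [c·p·(1−p) − e·p]·Δt with Δt = 0.5.
p: 0.08900 → 0.11779  (Δp = +0.02879)
p: 0.11779 → 0.15449  (Δp = +0.03670)
p: 0.15449 → 0.20027  (Δp = +0.04578)
p: 0.20027 → 0.25580  (Δp = +0.05553)
p: 0.25580 → 0.32083  (Δp = +0.06503)
p: 0.32083 → 0.39372  (Δp = +0.07289)

0.394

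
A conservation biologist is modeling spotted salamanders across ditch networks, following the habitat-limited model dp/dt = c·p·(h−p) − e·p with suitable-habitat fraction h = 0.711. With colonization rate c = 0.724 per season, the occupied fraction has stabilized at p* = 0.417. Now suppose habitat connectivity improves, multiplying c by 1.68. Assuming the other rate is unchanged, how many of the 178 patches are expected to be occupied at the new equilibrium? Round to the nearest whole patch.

95

Balance c(h−p*) = e gives e = 0.724×(0.711 − 0.41700) = 0.21286.
New p* = 0.711 − e/c = 0.711 − 0.21286/1.21632 = 0.53600.
Expected occupied = 178 × 0.53600 = 95.41 ≈ 95.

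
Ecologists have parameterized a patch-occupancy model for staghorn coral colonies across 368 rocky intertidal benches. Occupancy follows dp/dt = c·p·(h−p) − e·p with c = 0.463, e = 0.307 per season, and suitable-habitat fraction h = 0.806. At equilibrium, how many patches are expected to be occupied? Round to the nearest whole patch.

53

p* = h − e/c = 0.806 − 0.6631 = 0.1429.
Expected occupied patches = N × p* = 368 × 0.1429 = 52.60 ≈ 53.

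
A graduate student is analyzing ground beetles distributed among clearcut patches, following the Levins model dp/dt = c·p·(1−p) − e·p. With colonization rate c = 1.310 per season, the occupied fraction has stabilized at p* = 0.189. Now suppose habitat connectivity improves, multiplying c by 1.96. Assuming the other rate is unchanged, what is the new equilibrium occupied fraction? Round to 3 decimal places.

0.586

Balance c(1−p*) = e gives e = 1.310×(1 − 0.18900) = 1.06241.
New p* = 1 − e/c = 1 − 1.06241/2.56760 = 0.58622.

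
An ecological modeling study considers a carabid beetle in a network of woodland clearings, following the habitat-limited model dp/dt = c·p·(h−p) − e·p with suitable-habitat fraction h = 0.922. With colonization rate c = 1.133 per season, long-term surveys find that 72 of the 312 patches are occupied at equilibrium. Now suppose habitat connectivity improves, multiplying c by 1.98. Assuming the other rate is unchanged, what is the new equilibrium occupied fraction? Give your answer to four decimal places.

Observed p* = 72/312 = 0.23077.
Balance c(h−p*) = e gives e = 1.133×(0.922 − 0.23077) = 0.78316.
New p* = 0.922 − e/c = 0.922 − 0.78316/2.24334 = 0.57290.

0.5729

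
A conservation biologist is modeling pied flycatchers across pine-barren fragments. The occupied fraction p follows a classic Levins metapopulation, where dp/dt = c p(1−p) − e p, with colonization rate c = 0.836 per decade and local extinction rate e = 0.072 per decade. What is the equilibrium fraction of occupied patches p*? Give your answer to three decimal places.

Setting dp/dt = 0 and dividing through by p* gives c·(1−p*) = e.
So p* = 1 − e/c = 1 − 0.072/0.836 = 1 − 0.0861 = 0.9139.

0.914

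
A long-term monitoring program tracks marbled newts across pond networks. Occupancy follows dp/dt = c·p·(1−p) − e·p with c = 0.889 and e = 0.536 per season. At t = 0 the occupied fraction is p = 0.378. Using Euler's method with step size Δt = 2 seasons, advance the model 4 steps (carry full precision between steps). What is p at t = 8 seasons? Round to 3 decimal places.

0.397

Update rule: p ← p + [c·p·(1−p) − e·p]·Δt with Δt = 2.
step 1: Δp = +0.01282, p = 0.39082
step 2: Δp = +0.00435, p = 0.39517
step 3: Δp = +0.00134, p = 0.39651
step 4: Δp = +0.00040, p = 0.39691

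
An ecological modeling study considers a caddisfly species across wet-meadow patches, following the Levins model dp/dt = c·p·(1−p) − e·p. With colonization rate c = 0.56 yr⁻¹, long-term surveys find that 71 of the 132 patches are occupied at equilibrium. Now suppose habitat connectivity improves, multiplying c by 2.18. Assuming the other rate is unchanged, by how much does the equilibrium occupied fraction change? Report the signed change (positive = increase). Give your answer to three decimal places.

Observed p* = 71/132 = 0.53788.
Balance c(1−p*) = e gives e = 0.56×(1 − 0.53788) = 0.25879.
New p* = 1 − e/c = 1 − 0.25879/1.22080 = 0.78802.
Δp* = 0.78802 − 0.53788 = +0.25014.

0.250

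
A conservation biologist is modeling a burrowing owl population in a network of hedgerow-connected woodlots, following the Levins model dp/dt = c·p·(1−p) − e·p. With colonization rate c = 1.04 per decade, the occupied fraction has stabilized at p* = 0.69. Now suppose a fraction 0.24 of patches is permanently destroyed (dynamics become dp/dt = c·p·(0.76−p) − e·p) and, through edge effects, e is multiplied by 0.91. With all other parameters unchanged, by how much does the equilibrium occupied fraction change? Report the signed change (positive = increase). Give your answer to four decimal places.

Balance c(1−p*) = e gives e = 1.04×(1 − 0.69000) = 0.32240.
New p* = 0.76 − e/c = 0.76 − 0.29338/1.04000 = 0.47790.
Δp* = 0.47790 − 0.69000 = -0.21210.

-0.2121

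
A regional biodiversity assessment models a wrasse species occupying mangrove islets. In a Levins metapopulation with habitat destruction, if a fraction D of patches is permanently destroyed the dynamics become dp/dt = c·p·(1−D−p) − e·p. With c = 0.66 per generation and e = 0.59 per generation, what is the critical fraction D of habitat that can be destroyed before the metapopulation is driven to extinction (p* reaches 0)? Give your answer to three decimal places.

0.106

The nontrivial equilibrium is p* = (1−D) − e/c; extinction occurs when this hits zero.
So D_crit = 1 − e/c = 1 − 0.59/0.66 = 1 − 0.8939 = 0.1061.
This equals the undisturbed p*, a classic result of Lande's extension.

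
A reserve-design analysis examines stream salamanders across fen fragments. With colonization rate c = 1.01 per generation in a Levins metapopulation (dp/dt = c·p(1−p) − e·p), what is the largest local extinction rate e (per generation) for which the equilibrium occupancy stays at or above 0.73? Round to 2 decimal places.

1 − e/c ≥ 0.73 ⇒ e ≤ c(1 − 0.73) = 1.01 × 0.2700.
e_max = 0.2727.

0.27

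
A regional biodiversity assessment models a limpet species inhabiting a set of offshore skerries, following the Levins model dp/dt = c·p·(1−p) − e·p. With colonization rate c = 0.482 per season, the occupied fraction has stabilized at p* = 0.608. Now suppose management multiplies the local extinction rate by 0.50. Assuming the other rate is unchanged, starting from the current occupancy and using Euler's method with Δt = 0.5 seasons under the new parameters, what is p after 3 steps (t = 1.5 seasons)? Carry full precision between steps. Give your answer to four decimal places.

Balance c(1−p*) = e gives e = 0.482×(1 − 0.60800) = 0.18894.
Starting from p₀ = 0.60800; update p ← p + (dp/dt)·Δt with the new parameters.
step 1: Δp = +0.02872, p = 0.63672
step 2: Δp = +0.02567, p = 0.66239
step 3: Δp = +0.02261, p = 0.68499

0.6850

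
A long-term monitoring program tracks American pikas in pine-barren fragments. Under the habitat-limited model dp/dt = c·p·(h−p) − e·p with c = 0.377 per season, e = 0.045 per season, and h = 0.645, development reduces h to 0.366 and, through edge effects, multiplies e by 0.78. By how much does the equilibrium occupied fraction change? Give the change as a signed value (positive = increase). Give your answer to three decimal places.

-0.253

Before: p* = h − e/c = 0.645 − 0.045/0.377 = 0.645 − 0.1194 = 0.5256.
After: c = 0.377, e = 0.0351, h = 0.366; p* = 0.366 − 0.0351/0.377 = 0.2729.
Δp* = 0.2729 − 0.5256 = -0.2527.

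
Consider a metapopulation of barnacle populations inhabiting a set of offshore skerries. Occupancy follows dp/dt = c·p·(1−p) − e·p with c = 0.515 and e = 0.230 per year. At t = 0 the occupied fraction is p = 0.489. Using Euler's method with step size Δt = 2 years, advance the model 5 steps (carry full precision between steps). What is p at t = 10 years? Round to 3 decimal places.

Update rule: p ← p + [c·p·(1−p) − e·p]·Δt with Δt = 2.
p: 0.48900 → 0.52144  (Δp = +0.03244)
p: 0.52144 → 0.53860  (Δp = +0.01717)
p: 0.53860 → 0.54681  (Δp = +0.00821)
p: 0.54681 → 0.55052  (Δp = +0.00371)
p: 0.55052 → 0.55215  (Δp = +0.00163)

0.552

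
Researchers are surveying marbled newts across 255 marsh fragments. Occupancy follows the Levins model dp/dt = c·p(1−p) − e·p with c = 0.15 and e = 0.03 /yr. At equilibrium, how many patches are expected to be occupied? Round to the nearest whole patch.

p* = 1 − e/c = 1 − 0.03/0.15 = 0.8000.
Expected occupied patches = N × p* = 255 × 0.8000 = 204.00 ≈ 204.

204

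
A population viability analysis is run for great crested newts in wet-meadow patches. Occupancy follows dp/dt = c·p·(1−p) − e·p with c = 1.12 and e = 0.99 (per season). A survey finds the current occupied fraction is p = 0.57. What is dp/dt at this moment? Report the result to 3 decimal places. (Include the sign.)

Colonization term: c·p·(1−p) = 1.12×0.57×0.4300 = 0.27451.
Extinction term: e·p = 0.56430.
dp/dt = 0.27451 − 0.56430 = -0.28979.

-0.290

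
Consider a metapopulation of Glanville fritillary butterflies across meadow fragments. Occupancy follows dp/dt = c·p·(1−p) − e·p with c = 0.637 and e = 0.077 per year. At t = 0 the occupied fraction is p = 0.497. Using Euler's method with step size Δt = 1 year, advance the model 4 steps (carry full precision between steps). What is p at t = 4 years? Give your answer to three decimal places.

0.837

Update rule: p ← p + [c·p·(1−p) − e·p]·Δt with Δt = 1.
p: 0.49700 → 0.61798  (Δp = +0.12098)
p: 0.61798 → 0.72078  (Δp = +0.10280)
p: 0.72078 → 0.79348  (Δp = +0.07270)
p: 0.79348 → 0.83677  (Δp = +0.04329)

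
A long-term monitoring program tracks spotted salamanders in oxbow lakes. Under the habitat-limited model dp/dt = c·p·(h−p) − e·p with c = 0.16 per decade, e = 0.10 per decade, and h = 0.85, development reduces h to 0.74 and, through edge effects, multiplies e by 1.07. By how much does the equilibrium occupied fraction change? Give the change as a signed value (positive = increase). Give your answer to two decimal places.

Before: p* = h − e/c = 0.85 − 0.10/0.16 = 0.85 − 0.6250 = 0.2250.
After: c = 0.16, e = 0.107, h = 0.74; p* = 0.74 − 0.107/0.16 = 0.0712.
Δp* = 0.0712 − 0.2250 = -0.1538.

-0.15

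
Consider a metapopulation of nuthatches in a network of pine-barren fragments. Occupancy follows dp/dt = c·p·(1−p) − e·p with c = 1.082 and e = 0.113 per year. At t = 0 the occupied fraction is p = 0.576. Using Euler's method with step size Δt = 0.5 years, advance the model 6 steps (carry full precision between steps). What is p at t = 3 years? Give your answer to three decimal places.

0.882

Update rule: p ← p + [c·p·(1−p) − e·p]·Δt with Δt = 0.5.
t = 0.5: p = 0.57600 + (+0.09958) = 0.67558
t = 1: p = 0.67558 + (+0.08040) = 0.75598
t = 1.5: p = 0.75598 + (+0.05709) = 0.81307
t = 2: p = 0.81307 + (+0.03629) = 0.84936
t = 2.5: p = 0.84936 + (+0.02123) = 0.87059
t = 3: p = 0.87059 + (+0.01176) = 0.88235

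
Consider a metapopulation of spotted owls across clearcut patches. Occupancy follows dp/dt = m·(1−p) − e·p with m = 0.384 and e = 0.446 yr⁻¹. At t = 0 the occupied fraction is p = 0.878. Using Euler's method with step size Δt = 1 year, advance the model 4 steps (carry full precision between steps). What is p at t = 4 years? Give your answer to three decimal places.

Update rule: p ← p + [m·(1−p) − e·p]·Δt with Δt = 1.
p: 0.87800 → 0.53326  (Δp = -0.34474)
p: 0.53326 → 0.47465  (Δp = -0.05861)
p: 0.47465 → 0.46469  (Δp = -0.00996)
p: 0.46469 → 0.46300  (Δp = -0.00169)

0.463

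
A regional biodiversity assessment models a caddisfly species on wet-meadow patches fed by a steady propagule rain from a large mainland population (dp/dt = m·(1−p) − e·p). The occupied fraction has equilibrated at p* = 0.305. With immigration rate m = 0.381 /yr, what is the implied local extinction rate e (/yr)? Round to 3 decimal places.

0.868

At equilibrium m(1−p*) = e·p*, so e = m(1−p*)/p*.
e = 0.381 × 0.6950 / 0.305 = 0.8682.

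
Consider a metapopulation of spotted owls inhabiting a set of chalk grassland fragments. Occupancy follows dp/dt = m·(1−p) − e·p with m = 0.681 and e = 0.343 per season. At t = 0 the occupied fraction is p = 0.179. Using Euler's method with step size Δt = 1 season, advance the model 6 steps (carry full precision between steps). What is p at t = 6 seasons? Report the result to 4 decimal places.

Update rule: p ← p + [m·(1−p) − e·p]·Δt with Δt = 1.
p: 0.17900 → 0.67670  (Δp = +0.49770)
p: 0.67670 → 0.66476  (Δp = -0.01194)
p: 0.66476 → 0.66505  (Δp = +0.00029)
p: 0.66505 → 0.66504  (Δp = -0.00001)
p: 0.66504 → 0.66504  (Δp = +0.00000)
p: 0.66504 → 0.66504  (Δp = -0.00000)

0.6650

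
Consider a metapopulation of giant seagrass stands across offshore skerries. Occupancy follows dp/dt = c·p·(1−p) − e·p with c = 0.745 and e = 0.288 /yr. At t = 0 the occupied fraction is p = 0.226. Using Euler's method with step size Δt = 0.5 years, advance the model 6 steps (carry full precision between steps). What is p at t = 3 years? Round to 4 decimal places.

0.4286

Update rule: p ← p + [c·p·(1−p) − e·p]·Δt with Δt = 0.5.
t = 0.5: p = 0.22600 + (+0.03262) = 0.25862
t = 1: p = 0.25862 + (+0.03418) = 0.29280
t = 1.5: p = 0.29280 + (+0.03497) = 0.32776
t = 2: p = 0.32776 + (+0.03488) = 0.36264
t = 2.5: p = 0.36264 + (+0.03388) = 0.39652
t = 3: p = 0.39652 + (+0.03204) = 0.42856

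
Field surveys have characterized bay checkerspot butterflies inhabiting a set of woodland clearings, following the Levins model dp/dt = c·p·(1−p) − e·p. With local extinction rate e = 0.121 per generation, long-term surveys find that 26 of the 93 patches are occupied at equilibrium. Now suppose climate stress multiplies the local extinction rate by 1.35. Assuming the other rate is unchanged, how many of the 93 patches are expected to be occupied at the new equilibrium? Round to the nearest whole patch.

Observed p* = 26/93 = 0.27957.
Balance c(1−p*) = e gives c = e/(1 − 0.27957) = 0.121/0.72043 = 0.16796.
New p* = 1 − e/c = 1 − 0.16335/0.16796 = 0.02745.
Expected occupied = 93 × 0.02745 = 2.55 ≈ 3.

3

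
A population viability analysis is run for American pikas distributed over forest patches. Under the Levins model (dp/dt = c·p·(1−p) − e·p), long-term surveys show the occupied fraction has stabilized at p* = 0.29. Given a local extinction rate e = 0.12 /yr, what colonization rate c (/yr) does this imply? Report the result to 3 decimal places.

At equilibrium c(1−p*) = e, so c = e/(1−p*).
c = 0.12/(1 − 0.29) = 0.12/0.7100 = 0.1690.

0.169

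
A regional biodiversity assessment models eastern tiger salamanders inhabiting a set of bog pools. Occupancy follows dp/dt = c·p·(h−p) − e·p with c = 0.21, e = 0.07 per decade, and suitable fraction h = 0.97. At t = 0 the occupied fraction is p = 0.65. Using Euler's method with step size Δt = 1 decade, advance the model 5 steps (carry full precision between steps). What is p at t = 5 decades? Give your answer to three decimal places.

0.643

Update rule: p ← p + [c·p·(h−p) − e·p]·Δt with Δt = 1.
t = 1: p = 0.65000 + (-0.00182) = 0.64818
t = 2: p = 0.64818 + (-0.00157) = 0.64661
t = 3: p = 0.64661 + (-0.00135) = 0.64526
t = 4: p = 0.64526 + (-0.00116) = 0.64410
t = 5: p = 0.64410 + (-0.00101) = 0.64309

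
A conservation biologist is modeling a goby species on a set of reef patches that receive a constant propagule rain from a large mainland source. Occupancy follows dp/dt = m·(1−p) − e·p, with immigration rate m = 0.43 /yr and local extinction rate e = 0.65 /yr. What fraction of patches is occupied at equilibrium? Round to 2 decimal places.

Setting dp/dt = 0: m − m·p* = e·p*, so m = (m+e)·p*.
p* = m/(m+e) = 0.43/(0.43+0.65) = 0.43/1.0800 = 0.3981.

0.40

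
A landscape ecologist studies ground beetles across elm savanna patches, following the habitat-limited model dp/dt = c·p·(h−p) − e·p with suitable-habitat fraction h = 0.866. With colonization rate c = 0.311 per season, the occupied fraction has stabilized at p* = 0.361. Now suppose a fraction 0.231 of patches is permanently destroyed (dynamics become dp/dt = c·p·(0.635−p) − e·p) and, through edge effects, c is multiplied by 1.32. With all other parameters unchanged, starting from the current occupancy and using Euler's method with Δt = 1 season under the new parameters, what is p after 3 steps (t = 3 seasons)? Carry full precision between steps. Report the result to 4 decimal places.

0.3210

Balance c(h−p*) = e gives e = 0.311×(0.866 − 0.36100) = 0.15706.
Starting from p₀ = 0.36100; update p ← p + (dp/dt)·Δt with the new parameters.
t = 1: p = 0.36100 + (-0.01609) = 0.34491
t = 2: p = 0.34491 + (-0.01310) = 0.33181
t = 3: p = 0.33181 + (-0.01081) = 0.32100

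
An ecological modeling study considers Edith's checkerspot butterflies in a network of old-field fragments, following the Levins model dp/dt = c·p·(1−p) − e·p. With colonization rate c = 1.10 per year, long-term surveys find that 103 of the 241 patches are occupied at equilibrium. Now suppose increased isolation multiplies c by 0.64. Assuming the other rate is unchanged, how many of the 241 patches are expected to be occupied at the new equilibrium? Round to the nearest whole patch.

Observed p* = 103/241 = 0.42739.
Balance c(1−p*) = e gives e = 1.10×(1 − 0.42739) = 0.62987.
New p* = 1 − e/c = 1 − 0.62987/0.70400 = 0.10530.
Expected occupied = 241 × 0.10530 = 25.38 ≈ 25.

25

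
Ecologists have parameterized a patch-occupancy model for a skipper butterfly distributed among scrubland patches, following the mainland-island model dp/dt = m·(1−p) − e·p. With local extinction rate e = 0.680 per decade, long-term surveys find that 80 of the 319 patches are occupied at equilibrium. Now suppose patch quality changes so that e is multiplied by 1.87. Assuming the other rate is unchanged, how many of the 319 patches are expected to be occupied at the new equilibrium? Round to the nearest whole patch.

48

Observed p* = 80/319 = 0.25078.
Balance m(1−p*) = e·p* gives m = e·p*/(1−p*) = 0.680×0.25078/0.74922 = 0.22761.
New p* = m/(m+e) = 0.22761/(0.22761+1.27160) = 0.15182.
Expected occupied = 319 × 0.15182 = 48.43 ≈ 48.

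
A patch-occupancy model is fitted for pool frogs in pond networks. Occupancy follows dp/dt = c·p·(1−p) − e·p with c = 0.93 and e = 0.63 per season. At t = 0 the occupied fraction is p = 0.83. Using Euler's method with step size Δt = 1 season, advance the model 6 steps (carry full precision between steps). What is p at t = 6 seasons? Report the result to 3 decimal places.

Update rule: p ← p + [c·p·(1−p) − e·p]·Δt with Δt = 1.
  1  |  dp/dt·Δt = -0.391677  |  p_1 = 0.438323
  2  |  dp/dt·Δt = -0.047181  |  p_2 = 0.391142
  3  |  dp/dt·Δt = -0.024940  |  p_3 = 0.366202
  4  |  dp/dt·Δt = -0.014856  |  p_4 = 0.351346
  5  |  dp/dt·Δt = -0.009399  |  p_5 = 0.341947
  6  |  dp/dt·Δt = -0.006159  |  p_6 = 0.335788

0.336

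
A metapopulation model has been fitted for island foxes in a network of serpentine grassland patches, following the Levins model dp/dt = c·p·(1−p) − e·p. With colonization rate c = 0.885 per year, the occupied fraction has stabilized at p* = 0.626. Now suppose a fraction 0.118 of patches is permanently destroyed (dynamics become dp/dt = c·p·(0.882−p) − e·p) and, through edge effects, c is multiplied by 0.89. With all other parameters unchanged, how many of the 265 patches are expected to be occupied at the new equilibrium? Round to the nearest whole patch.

Balance c(1−p*) = e gives e = 0.885×(1 − 0.62600) = 0.33099.
New p* = 0.882 − e/c = 0.882 − 0.33099/0.78765 = 0.46178.
Expected occupied = 265 × 0.46178 = 122.37 ≈ 122.

122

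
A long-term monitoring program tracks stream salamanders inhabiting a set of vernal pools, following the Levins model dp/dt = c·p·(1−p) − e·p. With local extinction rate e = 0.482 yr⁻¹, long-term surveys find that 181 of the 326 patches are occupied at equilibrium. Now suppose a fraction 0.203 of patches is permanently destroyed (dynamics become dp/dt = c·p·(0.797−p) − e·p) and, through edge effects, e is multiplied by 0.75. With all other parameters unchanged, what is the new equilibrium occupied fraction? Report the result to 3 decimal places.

0.463

Observed p* = 181/326 = 0.55521.
Balance c(1−p*) = e gives c = e/(1 − 0.55521) = 0.482/0.44479 = 1.08366.
New p* = 0.797 − e/c = 0.797 − 0.36150/1.08366 = 0.46341.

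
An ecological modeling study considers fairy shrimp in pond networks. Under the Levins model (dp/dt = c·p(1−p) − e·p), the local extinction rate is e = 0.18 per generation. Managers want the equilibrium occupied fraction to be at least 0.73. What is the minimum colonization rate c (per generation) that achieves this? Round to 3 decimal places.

0.667

p* = 1 − e/c ≥ 0.73 requires e/c ≤ 0.2700, i.e. c ≥ e/0.2700.
c_min = 0.18/0.2700 = 0.6667.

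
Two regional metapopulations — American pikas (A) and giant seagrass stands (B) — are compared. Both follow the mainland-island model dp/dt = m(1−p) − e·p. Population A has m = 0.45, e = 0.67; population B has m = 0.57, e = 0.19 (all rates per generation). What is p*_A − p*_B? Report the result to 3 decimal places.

-0.348

A: p*_A = m/(m+e) = 0.45/1.1200 = 0.4018.
B: p*_B = 0.57/0.7600 = 0.7500.
p*_A − p*_B = 0.4018 − 0.7500 = -0.3482.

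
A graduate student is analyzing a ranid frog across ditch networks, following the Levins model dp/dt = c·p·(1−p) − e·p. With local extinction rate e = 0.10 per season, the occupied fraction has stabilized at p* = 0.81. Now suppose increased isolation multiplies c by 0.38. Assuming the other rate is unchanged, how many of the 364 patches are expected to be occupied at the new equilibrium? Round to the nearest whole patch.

182

Balance c(1−p*) = e gives c = e/(1 − 0.81000) = 0.10/0.19000 = 0.52632.
New p* = 1 − e/c = 1 − 0.10000/0.20000 = 0.50000.
Expected occupied = 364 × 0.50000 = 182.00 ≈ 182.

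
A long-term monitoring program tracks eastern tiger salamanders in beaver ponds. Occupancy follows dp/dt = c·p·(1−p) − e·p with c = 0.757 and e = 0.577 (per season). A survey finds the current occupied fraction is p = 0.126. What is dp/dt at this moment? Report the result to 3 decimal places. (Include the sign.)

0.011

Colonization term: c·p·(1−p) = 0.757×0.126×0.8740 = 0.08336.
Extinction term: e·p = 0.07270.
dp/dt = 0.08336 − 0.07270 = 0.01066.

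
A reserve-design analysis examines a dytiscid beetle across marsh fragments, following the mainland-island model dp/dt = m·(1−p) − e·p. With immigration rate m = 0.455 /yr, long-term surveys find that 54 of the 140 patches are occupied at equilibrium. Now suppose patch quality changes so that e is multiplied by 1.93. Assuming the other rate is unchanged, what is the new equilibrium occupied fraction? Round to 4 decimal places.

0.2455

Observed p* = 54/140 = 0.38571.
Balance m(1−p*) = e·p* gives e = m(1−p*)/p* = 0.455×0.61429/0.38571 = 0.72464.
New p* = m/(m+e) = 0.45500/(0.45500+1.39856) = 0.24547.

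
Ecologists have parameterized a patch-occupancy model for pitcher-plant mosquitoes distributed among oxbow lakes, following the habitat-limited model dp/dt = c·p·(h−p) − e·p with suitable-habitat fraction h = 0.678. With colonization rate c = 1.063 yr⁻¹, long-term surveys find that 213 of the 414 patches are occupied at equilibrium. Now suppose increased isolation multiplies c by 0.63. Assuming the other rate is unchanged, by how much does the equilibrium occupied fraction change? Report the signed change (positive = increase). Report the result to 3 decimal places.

Observed p* = 213/414 = 0.51449.
Balance c(h−p*) = e gives e = 1.063×(0.678 − 0.51449) = 0.17381.
New p* = 0.678 − e/c = 0.678 − 0.17381/0.66969 = 0.41846.
Δp* = 0.41846 − 0.51449 = -0.09603.

-0.096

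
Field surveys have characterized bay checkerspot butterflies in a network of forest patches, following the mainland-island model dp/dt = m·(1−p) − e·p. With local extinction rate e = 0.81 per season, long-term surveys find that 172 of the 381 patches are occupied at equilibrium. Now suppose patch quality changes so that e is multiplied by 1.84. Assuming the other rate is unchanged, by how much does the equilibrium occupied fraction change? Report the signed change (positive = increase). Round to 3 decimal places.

-0.142

Observed p* = 172/381 = 0.45144.
Balance m(1−p*) = e·p* gives m = e·p*/(1−p*) = 0.81×0.45144/0.54856 = 0.66659.
New p* = m/(m+e) = 0.66659/(0.66659+1.49040) = 0.30904.
Δp* = 0.30904 − 0.45144 = -0.14240.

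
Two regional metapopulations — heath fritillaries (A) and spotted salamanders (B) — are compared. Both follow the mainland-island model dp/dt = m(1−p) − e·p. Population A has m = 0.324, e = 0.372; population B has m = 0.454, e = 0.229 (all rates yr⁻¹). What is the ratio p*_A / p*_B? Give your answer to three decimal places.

A: p*_A = m/(m+e) = 0.324/0.6960 = 0.4655.
B: p*_B = 0.454/0.6830 = 0.6647.
p*_A / p*_B = 0.4655/0.6647 = 0.7003.

0.700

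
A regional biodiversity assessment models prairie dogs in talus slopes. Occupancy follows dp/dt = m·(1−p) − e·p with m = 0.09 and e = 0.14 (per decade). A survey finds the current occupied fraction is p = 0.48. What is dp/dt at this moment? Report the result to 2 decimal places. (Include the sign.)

-0.02

Colonization term: m·(1−p) = 0.09×0.5200 = 0.04680.
Extinction term: e·p = 0.06720.
dp/dt = 0.04680 − 0.06720 = -0.02040.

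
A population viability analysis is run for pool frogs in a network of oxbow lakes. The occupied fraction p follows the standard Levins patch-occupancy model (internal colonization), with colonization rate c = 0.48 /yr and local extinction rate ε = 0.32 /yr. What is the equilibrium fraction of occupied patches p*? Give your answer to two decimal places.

0.33

Setting dp/dt = 0 and dividing through by p* gives c·(1−p*) = ε.
So p* = 1 − ε/c = 1 − 0.32/0.48 = 1 − 0.6667 = 0.3333.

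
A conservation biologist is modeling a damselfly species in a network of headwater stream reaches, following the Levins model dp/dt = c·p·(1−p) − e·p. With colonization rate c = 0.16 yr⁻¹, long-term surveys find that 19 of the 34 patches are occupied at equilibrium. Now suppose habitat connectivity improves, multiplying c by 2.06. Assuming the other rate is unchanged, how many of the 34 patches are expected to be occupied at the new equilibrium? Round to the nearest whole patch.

27

Observed p* = 19/34 = 0.55882.
Balance c(1−p*) = e gives e = 0.16×(1 − 0.55882) = 0.07059.
New p* = 1 − e/c = 1 − 0.07059/0.32960 = 0.78583.
Expected occupied = 34 × 0.78583 = 26.72 ≈ 27.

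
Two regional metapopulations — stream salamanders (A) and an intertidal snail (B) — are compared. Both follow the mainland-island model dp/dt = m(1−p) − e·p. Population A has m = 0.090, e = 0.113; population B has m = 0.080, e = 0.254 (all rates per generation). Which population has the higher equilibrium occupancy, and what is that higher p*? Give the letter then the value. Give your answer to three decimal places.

A: p*_A = m/(m+e) = 0.090/0.2030 = 0.4433.
B: p*_B = 0.080/0.3340 = 0.2395.
A is higher at 0.4433.

A, 0.443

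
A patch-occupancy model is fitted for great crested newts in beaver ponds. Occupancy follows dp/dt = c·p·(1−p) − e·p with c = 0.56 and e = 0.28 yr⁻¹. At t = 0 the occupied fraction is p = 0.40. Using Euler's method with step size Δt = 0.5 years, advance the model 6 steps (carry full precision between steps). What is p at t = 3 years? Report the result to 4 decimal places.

0.4532

Update rule: p ← p + [c·p·(1−p) − e·p]·Δt with Δt = 0.5.
t = 0.5: p = 0.40000 + (+0.01120) = 0.41120
t = 1: p = 0.41120 + (+0.01022) = 0.42142
t = 1.5: p = 0.42142 + (+0.00927) = 0.43070
t = 2: p = 0.43070 + (+0.00836) = 0.43905
t = 2.5: p = 0.43905 + (+0.00749) = 0.44655
t = 3: p = 0.44655 + (+0.00668) = 0.45323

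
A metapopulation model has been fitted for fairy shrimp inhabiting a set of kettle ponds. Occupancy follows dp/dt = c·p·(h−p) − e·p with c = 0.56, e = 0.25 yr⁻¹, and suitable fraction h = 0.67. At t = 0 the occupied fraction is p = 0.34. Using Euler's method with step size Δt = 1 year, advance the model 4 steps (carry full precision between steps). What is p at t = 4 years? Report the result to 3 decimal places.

0.278

Update rule: p ← p + [c·p·(h−p) − e·p]·Δt with Δt = 1.
p: 0.34000 → 0.31783  (Δp = -0.02217)
p: 0.31783 → 0.30105  (Δp = -0.01678)
p: 0.30105 → 0.28799  (Δp = -0.01306)
p: 0.28799 → 0.27760  (Δp = -0.01039)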